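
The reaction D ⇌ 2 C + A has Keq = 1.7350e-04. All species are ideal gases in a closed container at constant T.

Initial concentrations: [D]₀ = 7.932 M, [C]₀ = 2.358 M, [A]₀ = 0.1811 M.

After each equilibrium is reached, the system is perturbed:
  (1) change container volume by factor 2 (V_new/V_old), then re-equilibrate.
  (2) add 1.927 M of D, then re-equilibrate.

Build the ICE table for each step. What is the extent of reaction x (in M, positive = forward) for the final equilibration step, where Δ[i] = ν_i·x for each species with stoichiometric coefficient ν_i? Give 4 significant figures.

x = 3.3335e-04 M

Q₀ = 0.1269 vs Keq = 1.7350e-04 ⇒ Q>K, reverse
Step 1:
                  D         C         A
  Initial     7.932     2.358    0.1811
  Change     0.1807   -0.3615   -0.1807
  Equil       8.113     1.997 3.5312e-04
  solve Keq expr → x = -0.1807; check Q = 1.7350e-04
Then change container volume by factor 2 (V_new/V_old).
Step 2:
                  D         C         A
  Initial     4.056    0.9983 1.7656e-04
  Change  -5.2810e-04  0.001056 5.2810e-04
  Equil       4.056    0.9993 7.0466e-04
  solve Keq expr → x = 5.2810e-04; check Q = 1.7350e-04
Then add 1.927 M of D.
Step 3:
                  D         C         A
  Initial     5.983    0.9993 7.0466e-04
  Change  -3.3335e-04 6.6671e-04 3.3335e-04
  Equil       5.983         1  0.001038
  solve Keq expr → x = 3.3335e-04; check Q = 1.7350e-04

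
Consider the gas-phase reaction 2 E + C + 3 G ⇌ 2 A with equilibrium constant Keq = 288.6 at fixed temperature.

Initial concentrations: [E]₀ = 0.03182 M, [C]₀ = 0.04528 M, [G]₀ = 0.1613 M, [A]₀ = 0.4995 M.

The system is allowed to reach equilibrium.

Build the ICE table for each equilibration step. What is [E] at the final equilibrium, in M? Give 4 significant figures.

Q₀ = 1.2968e+06 vs Keq = 288.6 ⇒ Q>K, reverse
Step 1:
                    E           C           G           A
  Initial     0.03182     0.04528      0.1613      0.4995
  Change       0.1694     0.08471      0.2541     -0.1694
  Equil        0.2012        0.13      0.4154      0.3301
  solve Keq expr → x = -0.08471; check Q = 288.6

[E]_eq = 0.2012 M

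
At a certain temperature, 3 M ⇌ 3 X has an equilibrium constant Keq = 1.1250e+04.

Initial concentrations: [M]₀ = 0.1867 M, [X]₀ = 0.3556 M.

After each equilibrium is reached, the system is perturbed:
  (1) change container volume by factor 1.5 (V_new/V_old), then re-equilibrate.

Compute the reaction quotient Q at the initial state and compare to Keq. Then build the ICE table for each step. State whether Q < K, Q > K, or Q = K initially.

Q₀ = 6.91; Q < K (proceeds forward)

Q₀ = 6.91 vs Keq = 1.1250e+04 ⇒ Q<K, forward
Step 1:
                   M          X
  Initial     0.1867     0.3556
  Change     -0.1635     0.1635
  Equil      0.02317     0.5191
  solve Keq expr → x = 0.05451; check Q = 1.1250e+04
Then change container volume by factor 1.5 (V_new/V_old).
Step 2:
                   M          X
  Initial    0.01545     0.3461
  Change           0          0
  Equil      0.01545     0.3461
  solve Keq expr → x = 0; check Q = 1.1250e+04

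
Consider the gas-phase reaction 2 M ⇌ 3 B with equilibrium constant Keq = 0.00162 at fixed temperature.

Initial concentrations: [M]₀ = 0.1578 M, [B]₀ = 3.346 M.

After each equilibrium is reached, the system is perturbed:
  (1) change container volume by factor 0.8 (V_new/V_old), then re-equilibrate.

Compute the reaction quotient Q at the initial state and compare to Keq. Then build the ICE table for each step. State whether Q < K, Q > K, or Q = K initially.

Q₀ = 1504 vs Keq = 0.00162 ⇒ Q>K, reverse
Step 1:
                   M          B
  Initial     0.1578      3.346
  Change       2.096     -3.144
  Equil        2.254     0.2019
  solve Keq expr → x = -1.048; check Q = 0.00162
Then change container volume by factor 0.8 (V_new/V_old).
Step 2:
                   M          B
  Initial      2.817     0.2524
  Change     0.01163   -0.01745
  Equil        2.829     0.2349
  solve Keq expr → x = -0.005815; check Q = 0.00162

Q₀ = 1504; Q > K (proceeds reverse)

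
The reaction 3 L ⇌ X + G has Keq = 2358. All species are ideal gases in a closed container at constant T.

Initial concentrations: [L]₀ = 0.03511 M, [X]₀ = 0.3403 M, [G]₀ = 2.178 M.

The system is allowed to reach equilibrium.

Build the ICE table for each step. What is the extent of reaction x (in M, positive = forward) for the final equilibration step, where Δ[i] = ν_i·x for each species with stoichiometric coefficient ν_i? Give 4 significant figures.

x = -0.01068 M

Q₀ = 1.7125e+04 vs Keq = 2358 ⇒ Q>K, reverse
Step 1:
                  L         X         G
  init      0.03511    0.3403     2.178
  Δ         0.03205  -0.01068  -0.01068
  eq        0.06716    0.3296     2.167
  solve Keq expr → x = -0.01068; check Q = 2358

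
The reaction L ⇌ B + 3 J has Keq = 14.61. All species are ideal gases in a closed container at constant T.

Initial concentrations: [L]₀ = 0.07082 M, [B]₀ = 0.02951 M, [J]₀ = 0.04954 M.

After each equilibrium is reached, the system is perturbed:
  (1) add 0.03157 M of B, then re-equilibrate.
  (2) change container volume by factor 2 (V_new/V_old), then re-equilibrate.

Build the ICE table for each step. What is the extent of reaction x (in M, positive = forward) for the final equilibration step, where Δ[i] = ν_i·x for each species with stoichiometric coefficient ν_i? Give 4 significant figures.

x = 7.0497e-05 M

Q₀ = 5.0662e-05 vs Keq = 14.61 ⇒ Q<K, forward
Step 1:
                   L          B          J
  init       0.07082    0.02951    0.04954
  Δ          -0.0707     0.0707     0.2121
  eq      1.2283e-04     0.1002     0.2616
  solve Keq expr → x = 0.0707; check Q = 14.61
Then add 0.03157 M of B.
Step 2:
                   L          B          J
  init    1.2283e-04     0.1318     0.2616
  Δ       3.8438e-05 -3.8438e-05 -1.1531e-04
  eq      1.6127e-04     0.1317     0.2615
  solve Keq expr → x = -3.8438e-05; check Q = 14.61
Then change container volume by factor 2 (V_new/V_old).
Step 3:
                   L          B          J
  init    8.0636e-05    0.06587     0.1308
  Δ       -7.0497e-05 7.0497e-05 2.1149e-04
  eq      1.0139e-05    0.06594      0.131
  solve Keq expr → x = 7.0497e-05; check Q = 14.61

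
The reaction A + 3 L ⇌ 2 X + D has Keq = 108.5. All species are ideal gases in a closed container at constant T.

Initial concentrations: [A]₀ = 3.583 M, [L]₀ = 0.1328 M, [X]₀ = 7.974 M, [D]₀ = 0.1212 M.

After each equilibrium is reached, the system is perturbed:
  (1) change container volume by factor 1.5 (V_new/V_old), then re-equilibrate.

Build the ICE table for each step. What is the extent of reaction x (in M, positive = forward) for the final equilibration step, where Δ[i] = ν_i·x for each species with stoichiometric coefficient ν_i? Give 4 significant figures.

x = -0.005532 M

Q₀ = 918.4 vs Keq = 108.5 ⇒ Q>K, reverse
Step 1:
                  A         L         X         D
  init        3.583    0.1328     7.974    0.1212
  Δ          0.0354    0.1062   -0.0708   -0.0354
  eq          3.618     0.239     7.903    0.0858
  solve Keq expr → x = -0.0354; check Q = 108.5
Then change container volume by factor 1.5 (V_new/V_old).
Step 2:
                  A         L         X         D
  init        2.412    0.1593     5.269    0.0572
  Δ        0.005532    0.0166  -0.01106 -0.005532
  eq          2.418    0.1759     5.258   0.05167
  solve Keq expr → x = -0.005532; check Q = 108.5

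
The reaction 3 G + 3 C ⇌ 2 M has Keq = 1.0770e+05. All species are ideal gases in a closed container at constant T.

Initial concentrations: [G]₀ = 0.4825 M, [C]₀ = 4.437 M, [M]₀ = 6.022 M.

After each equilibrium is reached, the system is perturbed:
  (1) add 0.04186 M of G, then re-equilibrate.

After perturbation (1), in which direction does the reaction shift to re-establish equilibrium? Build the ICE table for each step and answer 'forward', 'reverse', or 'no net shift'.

Direction: forward

Q₀ = 3.696 vs Keq = 1.0770e+05 ⇒ Q<K, forward
Step 1:
                    G           C           M
  Initial      0.4825       4.437       6.022
  Change      -0.4644     -0.4644      0.3096
  Equil       0.01811       3.973       6.332
  solve Keq expr → x = 0.1548; check Q = 1.0770e+05
Then add 0.04186 M of G.
Step 2:
                    G           C           M
  Initial     0.05997       3.973       6.332
  Change     -0.04161    -0.04161     0.02774
  Equil       0.01835       3.931       6.359
  solve Keq expr → x = 0.01387; check Q = 1.0770e+05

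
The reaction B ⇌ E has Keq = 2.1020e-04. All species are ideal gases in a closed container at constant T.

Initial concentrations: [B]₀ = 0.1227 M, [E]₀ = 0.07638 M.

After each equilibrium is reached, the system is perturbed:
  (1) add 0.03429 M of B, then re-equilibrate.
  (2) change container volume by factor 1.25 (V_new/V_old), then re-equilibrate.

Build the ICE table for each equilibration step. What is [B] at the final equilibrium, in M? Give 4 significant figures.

Q₀ = 0.6225 vs Keq = 2.1020e-04 ⇒ Q>K, reverse
Step 1:
                    B           E
  init         0.1227     0.07638
  Δ           0.07634    -0.07634
  eq            0.199  4.1838e-05
  solve Keq expr → x = -0.07634; check Q = 2.1020e-04
Then add 0.03429 M of B.
Step 2:
                    B           E
  init         0.2333  4.1838e-05
  Δ       -7.2062e-06  7.2062e-06
  eq           0.2333  4.9044e-05
  solve Keq expr → x = 7.2062e-06; check Q = 2.1020e-04
Then change container volume by factor 1.25 (V_new/V_old).
Step 3:
                    B           E
  init         0.1867  3.9235e-05
  Δ                 0           0
  eq           0.1867  3.9235e-05
  solve Keq expr → x = 0; check Q = 2.1020e-04

[B]_eq = 0.1867 M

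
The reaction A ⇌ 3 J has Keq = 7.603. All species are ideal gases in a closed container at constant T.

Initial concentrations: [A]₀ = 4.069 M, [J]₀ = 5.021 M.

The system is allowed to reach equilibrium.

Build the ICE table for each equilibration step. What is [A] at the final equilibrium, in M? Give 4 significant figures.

[A]_eq = 4.649 M

Q₀ = 31.11 vs Keq = 7.603 ⇒ Q>K, reverse
Step 1:
                  A         J
  init        4.069     5.021
  Δ          0.5797    -1.739
  eq          4.649     3.282
  solve Keq expr → x = -0.5797; check Q = 7.603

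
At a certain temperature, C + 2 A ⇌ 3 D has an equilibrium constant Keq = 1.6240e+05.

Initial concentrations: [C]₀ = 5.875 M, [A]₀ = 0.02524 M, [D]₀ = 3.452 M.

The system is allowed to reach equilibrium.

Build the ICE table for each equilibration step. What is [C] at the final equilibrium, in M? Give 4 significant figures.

[C]_eq = 5.866 M

Q₀ = 1.0991e+04 vs Keq = 1.6240e+05 ⇒ Q<K, forward
Step 1:
                  C         A         D
  Initial     5.875   0.02524     3.452
  Change  -0.009294  -0.01859   0.02788
  Equil       5.866  0.006651      3.48
  solve Keq expr → x = 0.009294; check Q = 1.6240e+05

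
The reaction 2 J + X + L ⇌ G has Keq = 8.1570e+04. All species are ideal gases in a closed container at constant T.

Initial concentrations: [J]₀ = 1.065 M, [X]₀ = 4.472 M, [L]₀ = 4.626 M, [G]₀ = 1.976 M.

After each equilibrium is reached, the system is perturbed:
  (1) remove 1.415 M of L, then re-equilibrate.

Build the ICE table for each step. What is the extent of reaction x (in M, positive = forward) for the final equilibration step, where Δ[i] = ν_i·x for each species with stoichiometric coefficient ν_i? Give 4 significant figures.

Q₀ = 0.08421 vs Keq = 8.1570e+04 ⇒ Q<K, forward
Step 1:
                   J          X          L          G
  I            1.065      4.472      4.626      1.976
  C           -1.064    -0.5318    -0.5318     0.5318
  E         0.001381       3.94      4.094      2.508
  solve Keq expr → x = 0.5318; check Q = 8.1570e+04
Then remove 1.415 M of L.
Step 2:
                   J          X          L          G
  I         0.001381       3.94      2.679      2.508
  C       3.2591e-04 1.6295e-04 1.6295e-04 -1.6295e-04
  E         0.001706       3.94      2.679      2.508
  solve Keq expr → x = -1.6295e-04; check Q = 8.1570e+04

x = -1.6295e-04 M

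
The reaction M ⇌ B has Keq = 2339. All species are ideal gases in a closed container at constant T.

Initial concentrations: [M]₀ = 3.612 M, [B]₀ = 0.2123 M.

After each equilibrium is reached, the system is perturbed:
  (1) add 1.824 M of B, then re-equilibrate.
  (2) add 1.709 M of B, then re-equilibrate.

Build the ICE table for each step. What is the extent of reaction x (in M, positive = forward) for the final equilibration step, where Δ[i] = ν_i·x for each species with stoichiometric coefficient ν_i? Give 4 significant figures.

Q₀ = 0.05878 vs Keq = 2339 ⇒ Q<K, forward
Step 1:
                   M          B
  I            3.612     0.2123
  C            -3.61       3.61
  E         0.001634      3.823
  solve Keq expr → x = 3.61; check Q = 2339
Then add 1.824 M of B.
Step 2:
                   M          B
  I         0.001634      5.647
  C       7.7949e-04 -7.7949e-04
  E         0.002414      5.646
  solve Keq expr → x = -7.7949e-04; check Q = 2339
Then add 1.709 M of B.
Step 3:
                   M          B
  I         0.002414      7.355
  C       7.3034e-04 -7.3034e-04
  E         0.003144      7.354
  solve Keq expr → x = -7.3034e-04; check Q = 2339

x = -7.3034e-04 M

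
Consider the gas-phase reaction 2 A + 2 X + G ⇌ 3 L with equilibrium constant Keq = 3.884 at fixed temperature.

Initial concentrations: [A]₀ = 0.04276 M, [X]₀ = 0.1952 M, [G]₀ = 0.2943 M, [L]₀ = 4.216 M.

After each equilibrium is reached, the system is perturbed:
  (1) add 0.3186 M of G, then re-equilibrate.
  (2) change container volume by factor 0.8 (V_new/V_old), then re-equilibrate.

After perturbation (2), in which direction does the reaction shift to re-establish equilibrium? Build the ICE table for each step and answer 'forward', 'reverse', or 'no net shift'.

Direction: forward

Q₀ = 3.6549e+06 vs Keq = 3.884 ⇒ Q>K, reverse
Step 1:
                    A           X           G           L
  I           0.04276      0.1952      0.2943       4.216
  C             1.255       1.255      0.6277      -1.883
  E             1.298       1.451       0.922       2.333
  solve Keq expr → x = -0.6277; check Q = 3.884
Then add 0.3186 M of G.
Step 2:
                    A           X           G           L
  I             1.298       1.451       1.241       2.333
  C          -0.05617    -0.05617    -0.02809     0.08426
  E             1.242       1.394       1.212       2.417
  solve Keq expr → x = 0.02809; check Q = 3.884
Then change container volume by factor 0.8 (V_new/V_old).
Step 3:
                    A           X           G           L
  I             1.552       1.743       1.516       3.022
  C           -0.1037     -0.1037    -0.05184      0.1555
  E             1.449       1.639       1.464       3.177
  solve Keq expr → x = 0.05184; check Q = 3.884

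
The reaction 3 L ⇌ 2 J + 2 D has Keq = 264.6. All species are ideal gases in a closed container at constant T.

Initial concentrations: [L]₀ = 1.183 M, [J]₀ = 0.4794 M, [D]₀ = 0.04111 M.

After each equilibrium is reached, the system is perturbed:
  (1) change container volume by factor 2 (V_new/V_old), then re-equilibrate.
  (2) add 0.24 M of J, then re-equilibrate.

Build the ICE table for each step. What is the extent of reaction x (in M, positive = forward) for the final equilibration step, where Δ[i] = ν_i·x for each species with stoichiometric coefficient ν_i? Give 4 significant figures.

x = -0.004321 M

Q₀ = 2.3460e-04 vs Keq = 264.6 ⇒ Q<K, forward
Step 1:
                   L          J          D
  I            1.183     0.4794    0.04111
  C           -1.042     0.6945     0.6945
  E           0.1413      1.174     0.7356
  solve Keq expr → x = 0.3472; check Q = 264.6
Then change container volume by factor 2 (V_new/V_old).
Step 2:
                   L          J          D
  I          0.07063     0.5869     0.3678
  C         -0.01312   0.008747   0.008747
  E           0.0575     0.5957     0.3766
  solve Keq expr → x = 0.004373; check Q = 264.6
Then add 0.24 M of J.
Step 3:
                   L          J          D
  I           0.0575     0.8357     0.3766
  C          0.01296  -0.008642  -0.008642
  E          0.07047     0.8271     0.3679
  solve Keq expr → x = -0.004321; check Q = 264.6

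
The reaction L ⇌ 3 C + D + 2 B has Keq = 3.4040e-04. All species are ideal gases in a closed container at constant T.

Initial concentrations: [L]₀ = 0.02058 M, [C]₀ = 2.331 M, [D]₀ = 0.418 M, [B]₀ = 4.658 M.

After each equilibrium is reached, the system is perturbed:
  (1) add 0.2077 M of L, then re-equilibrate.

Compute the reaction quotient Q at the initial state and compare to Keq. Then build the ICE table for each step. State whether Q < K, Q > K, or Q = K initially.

Q₀ = 5582; Q > K (proceeds reverse)

Q₀ = 5582 vs Keq = 3.4040e-04 ⇒ Q>K, reverse
Step 1:
                   L          C          D          B
  I          0.02058      2.331      0.418      4.658
  C            0.418     -1.254     -0.418     -0.836
  E           0.4386      1.077 8.1803e-06      3.822
  solve Keq expr → x = -0.418; check Q = 3.4040e-04
Then add 0.2077 M of L.
Step 2:
                   L          C          D          B
  I           0.6463      1.077 8.1803e-06      3.822
  C       -3.8735e-06 1.1621e-05 3.8735e-06 7.7471e-06
  E           0.6463      1.077 1.2054e-05      3.822
  solve Keq expr → x = 3.8735e-06; check Q = 3.4040e-04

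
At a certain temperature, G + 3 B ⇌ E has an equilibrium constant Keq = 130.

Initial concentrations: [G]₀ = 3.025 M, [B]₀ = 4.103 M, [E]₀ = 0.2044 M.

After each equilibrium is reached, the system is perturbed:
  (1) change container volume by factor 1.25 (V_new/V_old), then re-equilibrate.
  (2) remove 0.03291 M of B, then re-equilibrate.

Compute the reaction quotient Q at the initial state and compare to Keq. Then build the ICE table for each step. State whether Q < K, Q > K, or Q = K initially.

Q₀ = 9.7825e-04; Q < K (proceeds forward)

Q₀ = 9.7825e-04 vs Keq = 130 ⇒ Q<K, forward
Step 1:
                   G          B          E
  I            3.025      4.103     0.2044
  C           -1.305     -3.914      1.305
  E             1.72      0.189      1.509
  solve Keq expr → x = 1.305; check Q = 130
Then change container volume by factor 1.25 (V_new/V_old).
Step 2:
                   G          B          E
  I            1.376     0.1512      1.207
  C           0.0122     0.0366    -0.0122
  E            1.388     0.1878      1.195
  solve Keq expr → x = -0.0122; check Q = 130
Then remove 0.03291 M of B.
Step 3:
                   G          B          E
  I            1.388     0.1549      1.195
  C          0.01063    0.03188   -0.01063
  E            1.399     0.1867      1.184
  solve Keq expr → x = -0.01063; check Q = 130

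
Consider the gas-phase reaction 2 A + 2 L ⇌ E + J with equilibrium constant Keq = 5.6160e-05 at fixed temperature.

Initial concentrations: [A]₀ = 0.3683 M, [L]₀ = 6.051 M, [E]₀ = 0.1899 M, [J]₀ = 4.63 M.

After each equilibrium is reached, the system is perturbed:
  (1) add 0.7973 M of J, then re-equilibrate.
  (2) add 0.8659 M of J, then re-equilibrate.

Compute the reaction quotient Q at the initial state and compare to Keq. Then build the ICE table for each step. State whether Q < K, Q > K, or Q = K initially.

Q₀ = 0.177; Q > K (proceeds reverse)

Q₀ = 0.177 vs Keq = 5.6160e-05 ⇒ Q>K, reverse
Step 1:
                  A         L         E         J
  I          0.3683     6.051    0.1899      4.63
  C          0.3792    0.3792   -0.1896   -0.1896
  E          0.7475      6.43 2.9221e-04      4.44
  solve Keq expr → x = -0.1896; check Q = 5.6160e-05
Then add 0.7973 M of J.
Step 2:
                  A         L         E         J
  I          0.7475      6.43 2.9221e-04     5.238
  C       8.8827e-05 8.8827e-05 -4.4414e-05 -4.4414e-05
  E          0.7476      6.43 2.4780e-04     5.238
  solve Keq expr → x = -4.4414e-05; check Q = 5.6160e-05
Then add 0.8659 M of J.
Step 3:
                  A         L         E         J
  I          0.7476      6.43 2.4780e-04     6.104
  C       7.0218e-05 7.0218e-05 -3.5109e-05 -3.5109e-05
  E          0.7477      6.43 2.1269e-04     6.104
  solve Keq expr → x = -3.5109e-05; check Q = 5.6160e-05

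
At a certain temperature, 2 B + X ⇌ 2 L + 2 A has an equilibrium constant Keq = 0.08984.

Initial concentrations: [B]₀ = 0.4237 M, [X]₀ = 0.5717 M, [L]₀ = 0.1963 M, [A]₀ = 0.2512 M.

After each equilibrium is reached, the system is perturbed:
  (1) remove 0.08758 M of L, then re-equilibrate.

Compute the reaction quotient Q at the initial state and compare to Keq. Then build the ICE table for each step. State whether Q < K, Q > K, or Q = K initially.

Q₀ = 0.02369; Q < K (proceeds forward)

Q₀ = 0.02369 vs Keq = 0.08984 ⇒ Q<K, forward
Step 1:
                   B          X          L          A
  init        0.4237     0.5717     0.1963     0.2512
  Δ         -0.06057   -0.03029    0.06057    0.06057
  eq          0.3631     0.5414     0.2569     0.3118
  solve Keq expr → x = 0.03029; check Q = 0.08984
Then remove 0.08758 M of L.
Step 2:
                   B          X          L          A
  init        0.3631     0.5414     0.1693     0.3118
  Δ         -0.03543   -0.01771    0.03543    0.03543
  eq          0.3277     0.5237     0.2047     0.3472
  solve Keq expr → x = 0.01771; check Q = 0.08984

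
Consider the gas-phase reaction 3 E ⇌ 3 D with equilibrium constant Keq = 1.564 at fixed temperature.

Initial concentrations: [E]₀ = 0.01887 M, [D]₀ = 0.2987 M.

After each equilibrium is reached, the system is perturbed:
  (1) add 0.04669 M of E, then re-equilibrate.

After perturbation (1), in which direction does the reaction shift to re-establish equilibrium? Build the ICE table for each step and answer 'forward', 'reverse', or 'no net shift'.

Direction: forward

Q₀ = 3966 vs Keq = 1.564 ⇒ Q>K, reverse
Step 1:
                    E           D
  init        0.01887      0.2987
  Δ            0.1281     -0.1281
  eq            0.147      0.1706
  solve Keq expr → x = -0.0427; check Q = 1.564
Then add 0.04669 M of E.
Step 2:
                    E           D
  init         0.1937      0.1706
  Δ          -0.02508     0.02508
  eq           0.1686      0.1957
  solve Keq expr → x = 0.008361; check Q = 1.564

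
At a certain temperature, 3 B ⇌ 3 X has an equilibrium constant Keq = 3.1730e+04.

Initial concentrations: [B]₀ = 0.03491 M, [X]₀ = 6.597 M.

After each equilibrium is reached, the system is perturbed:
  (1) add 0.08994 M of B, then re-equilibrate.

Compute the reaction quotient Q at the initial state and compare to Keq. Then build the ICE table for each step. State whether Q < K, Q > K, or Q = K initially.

Q₀ = 6.7482e+06; Q > K (proceeds reverse)

Q₀ = 6.7482e+06 vs Keq = 3.1730e+04 ⇒ Q>K, reverse
Step 1:
                  B         X
  init      0.03491     6.597
  Δ          0.1682   -0.1682
  eq         0.2031     6.429
  solve Keq expr → x = -0.05605; check Q = 3.1730e+04
Then add 0.08994 M of B.
Step 2:
                  B         X
  init        0.293     6.429
  Δ        -0.08719   0.08719
  eq         0.2058     6.516
  solve Keq expr → x = 0.02906; check Q = 3.1730e+04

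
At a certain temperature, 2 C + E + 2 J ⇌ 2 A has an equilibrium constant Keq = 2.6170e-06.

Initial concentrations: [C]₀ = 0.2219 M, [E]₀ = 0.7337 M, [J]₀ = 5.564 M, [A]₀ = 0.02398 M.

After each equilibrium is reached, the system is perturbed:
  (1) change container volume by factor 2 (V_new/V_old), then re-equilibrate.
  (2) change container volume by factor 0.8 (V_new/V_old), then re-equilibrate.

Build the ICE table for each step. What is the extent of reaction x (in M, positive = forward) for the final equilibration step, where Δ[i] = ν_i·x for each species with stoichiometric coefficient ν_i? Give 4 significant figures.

x = 8.3679e-05 M

Q₀ = 5.1415e-04 vs Keq = 2.6170e-06 ⇒ Q>K, reverse
Step 1:
                   C          E          J          A
  I           0.2219     0.7337      5.564    0.02398
  C          0.02208    0.01104    0.02208   -0.02208
  E            0.244     0.7447      5.586   0.001903
  solve Keq expr → x = -0.01104; check Q = 2.6170e-06
Then change container volume by factor 2 (V_new/V_old).
Step 2:
                   C          E          J          A
  I            0.122     0.3724      2.793 9.5133e-04
  C       6.1308e-04 3.0654e-04 6.1308e-04 -6.1308e-04
  E           0.1226     0.3727      2.794 3.3825e-04
  solve Keq expr → x = -3.0654e-04; check Q = 2.6170e-06
Then change container volume by factor 0.8 (V_new/V_old).
Step 3:
                   C          E          J          A
  I           0.1533     0.4658      3.492 4.2281e-04
  C       -1.6736e-04 -8.3679e-05 -1.6736e-04 1.6736e-04
  E           0.1531     0.4658      3.492 5.9017e-04
  solve Keq expr → x = 8.3679e-05; check Q = 2.6170e-06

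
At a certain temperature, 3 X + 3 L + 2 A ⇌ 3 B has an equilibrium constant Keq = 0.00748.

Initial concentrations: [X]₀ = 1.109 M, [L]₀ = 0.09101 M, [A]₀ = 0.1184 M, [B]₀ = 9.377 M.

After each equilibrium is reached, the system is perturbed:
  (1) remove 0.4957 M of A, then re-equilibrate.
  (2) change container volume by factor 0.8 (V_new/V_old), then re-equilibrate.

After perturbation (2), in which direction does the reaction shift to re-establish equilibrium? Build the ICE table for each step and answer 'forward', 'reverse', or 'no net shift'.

Direction: forward

Q₀ = 5.7204e+07 vs Keq = 0.00748 ⇒ Q>K, reverse
Step 1:
                   X          L          A          B
  I            1.109    0.09101     0.1184      9.377
  C            3.498      3.498      2.332     -3.498
  E            4.607      3.589      2.451      5.879
  solve Keq expr → x = -1.166; check Q = 0.00748
Then remove 0.4957 M of A.
Step 2:
                   X          L          A          B
  I            4.607      3.589      1.955      5.879
  C           0.1714     0.1714     0.1143    -0.1714
  E            4.779      3.761      2.069      5.707
  solve Keq expr → x = -0.05714; check Q = 0.00748
Then change container volume by factor 0.8 (V_new/V_old).
Step 3:
                   X          L          A          B
  I            5.973      4.701      2.587      7.134
  C          -0.5164    -0.5164    -0.3443     0.5164
  E            5.457      4.185      2.242       7.65
  solve Keq expr → x = 0.1721; check Q = 0.00748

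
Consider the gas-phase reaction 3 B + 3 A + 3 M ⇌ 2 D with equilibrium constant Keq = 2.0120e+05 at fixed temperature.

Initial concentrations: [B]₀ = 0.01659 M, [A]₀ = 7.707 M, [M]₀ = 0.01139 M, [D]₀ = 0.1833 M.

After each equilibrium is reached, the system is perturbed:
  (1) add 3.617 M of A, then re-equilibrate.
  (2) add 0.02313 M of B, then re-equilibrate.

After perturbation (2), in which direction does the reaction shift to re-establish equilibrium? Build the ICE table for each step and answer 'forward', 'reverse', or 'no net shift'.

Direction: forward

Q₀ = 1.0878e+07 vs Keq = 2.0120e+05 ⇒ Q>K, reverse
Step 1:
                    B           A           M           D
  Initial     0.01659       7.707     0.01139      0.1833
  Change      0.01244     0.01244     0.01244   -0.008292
  Equil       0.02903       7.719     0.02383       0.175
  solve Keq expr → x = -0.004146; check Q = 2.0120e+05
Then add 3.617 M of A.
Step 2:
                    B           A           M           D
  Initial     0.02903       11.34     0.02383       0.175
  Change    -0.004445   -0.004445   -0.004445    0.002964
  Equil       0.02458       11.33     0.01938       0.178
  solve Keq expr → x = 0.001482; check Q = 2.0120e+05
Then add 0.02313 M of B.
Step 3:
                    B           A           M           D
  Initial     0.04771       11.33     0.01938       0.178
  Change    -0.007353   -0.007353   -0.007353    0.004902
  Equil       0.04036       11.32     0.01203      0.1829
  solve Keq expr → x = 0.002451; check Q = 2.0120e+05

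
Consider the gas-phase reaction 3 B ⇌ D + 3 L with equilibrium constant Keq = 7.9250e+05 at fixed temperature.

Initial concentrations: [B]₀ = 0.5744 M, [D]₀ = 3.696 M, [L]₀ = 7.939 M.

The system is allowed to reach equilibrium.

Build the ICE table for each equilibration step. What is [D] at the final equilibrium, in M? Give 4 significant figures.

Q₀ = 9759 vs Keq = 7.9250e+05 ⇒ Q<K, forward
Step 1:
                    B           D           L
  I            0.5744       3.696       7.939
  C           -0.4327      0.1442      0.4327
  E            0.1417        3.84       8.372
  solve Keq expr → x = 0.1442; check Q = 7.9250e+05

[D]_eq = 3.84 M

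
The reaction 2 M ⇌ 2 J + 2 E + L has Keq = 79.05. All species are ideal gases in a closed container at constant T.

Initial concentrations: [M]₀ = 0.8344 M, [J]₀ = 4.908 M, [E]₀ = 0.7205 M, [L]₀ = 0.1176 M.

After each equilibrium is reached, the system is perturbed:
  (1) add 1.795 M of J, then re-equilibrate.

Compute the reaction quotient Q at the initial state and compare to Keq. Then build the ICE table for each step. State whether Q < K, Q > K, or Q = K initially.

Q₀ = 2.112 vs Keq = 79.05 ⇒ Q<K, forward
Step 1:
                   M          J          E          L
  I           0.8344      4.908     0.7205     0.1176
  C          -0.4335     0.4335     0.4335     0.2168
  E           0.4009      5.342      1.154     0.3344
  solve Keq expr → x = 0.2168; check Q = 79.05
Then add 1.795 M of J.
Step 2:
                   M          J          E          L
  I           0.4009      7.137      1.154     0.3344
  C          0.07026   -0.07026   -0.07026   -0.03513
  E           0.4712      7.066      1.084     0.2992
  solve Keq expr → x = -0.03513; check Q = 79.05

Q₀ = 2.112; Q < K (proceeds forward)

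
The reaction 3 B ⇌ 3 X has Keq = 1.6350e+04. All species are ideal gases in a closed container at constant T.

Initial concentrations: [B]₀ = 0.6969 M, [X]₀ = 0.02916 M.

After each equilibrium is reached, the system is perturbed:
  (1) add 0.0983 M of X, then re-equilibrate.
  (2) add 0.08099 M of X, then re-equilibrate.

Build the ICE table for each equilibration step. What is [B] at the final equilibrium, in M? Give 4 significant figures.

Q₀ = 7.3257e-05 vs Keq = 1.6350e+04 ⇒ Q<K, forward
Step 1:
                  B         X
  I          0.6969   0.02916
  C         -0.6694    0.6694
  E         0.02752    0.6985
  solve Keq expr → x = 0.2231; check Q = 1.6350e+04
Then add 0.0983 M of X.
Step 2:
                  B         X
  I         0.02752    0.7968
  C        0.003726 -0.003726
  E         0.03125    0.7931
  solve Keq expr → x = -0.001242; check Q = 1.6350e+04
Then add 0.08099 M of X.
Step 3:
                  B         X
  I         0.03125    0.8741
  C         0.00307  -0.00307
  E         0.03432     0.871
  solve Keq expr → x = -0.001023; check Q = 1.6350e+04

[B]_eq = 0.03432 M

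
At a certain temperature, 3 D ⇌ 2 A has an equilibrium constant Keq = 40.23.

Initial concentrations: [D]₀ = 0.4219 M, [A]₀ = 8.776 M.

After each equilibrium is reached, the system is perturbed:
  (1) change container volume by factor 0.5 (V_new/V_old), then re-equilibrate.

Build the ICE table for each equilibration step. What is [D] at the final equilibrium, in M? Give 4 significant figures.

Q₀ = 1026 vs Keq = 40.23 ⇒ Q>K, reverse
Step 1:
                   D          A
  I           0.4219      8.776
  C           0.7708    -0.5139
  E            1.193      8.262
  solve Keq expr → x = -0.2569; check Q = 40.23
Then change container volume by factor 0.5 (V_new/V_old).
Step 2:
                   D          A
  I            2.385      16.52
  C          -0.4683     0.3122
  E            1.917      16.84
  solve Keq expr → x = 0.1561; check Q = 40.23

[D]_eq = 1.917 M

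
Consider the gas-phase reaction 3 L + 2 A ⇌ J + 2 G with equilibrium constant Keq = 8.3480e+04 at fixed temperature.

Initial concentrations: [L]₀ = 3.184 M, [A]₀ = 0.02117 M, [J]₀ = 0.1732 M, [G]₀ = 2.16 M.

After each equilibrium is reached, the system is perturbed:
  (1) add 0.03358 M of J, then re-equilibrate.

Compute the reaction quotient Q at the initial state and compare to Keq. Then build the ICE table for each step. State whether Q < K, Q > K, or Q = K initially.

Q₀ = 55.86 vs Keq = 8.3480e+04 ⇒ Q<K, forward
Step 1:
                   L          A          J          G
  I            3.184    0.02117     0.1732       2.16
  C         -0.03089   -0.02059     0.0103    0.02059
  E            3.153 5.7741e-04     0.1835      2.181
  solve Keq expr → x = 0.0103; check Q = 8.3480e+04
Then add 0.03358 M of J.
Step 2:
                   L          A          J          G
  I            3.153 5.7741e-04     0.2171      2.181
  C       7.5812e-05 5.0542e-05 -2.5271e-05 -5.0542e-05
  E            3.153 6.2796e-04     0.2171      2.181
  solve Keq expr → x = -2.5271e-05; check Q = 8.3480e+04

Q₀ = 55.86; Q < K (proceeds forward)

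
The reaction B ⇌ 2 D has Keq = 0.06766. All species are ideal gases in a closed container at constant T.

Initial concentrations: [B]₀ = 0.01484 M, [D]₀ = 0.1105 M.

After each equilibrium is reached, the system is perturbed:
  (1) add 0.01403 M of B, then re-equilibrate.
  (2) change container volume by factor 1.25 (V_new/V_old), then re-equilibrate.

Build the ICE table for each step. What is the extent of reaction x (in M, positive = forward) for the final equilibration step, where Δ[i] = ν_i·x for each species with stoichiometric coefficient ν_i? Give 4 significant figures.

x = 0.002165 M

Q₀ = 0.8228 vs Keq = 0.06766 ⇒ Q>K, reverse
Step 1:
                  B         D
  init      0.01484    0.1105
  Δ         0.02825   -0.0565
  eq        0.04309     0.054
  solve Keq expr → x = -0.02825; check Q = 0.06766
Then add 0.01403 M of B.
Step 2:
                  B         D
  init      0.05712     0.054
  Δ       -0.003202  0.006404
  eq        0.05392    0.0604
  solve Keq expr → x = 0.003202; check Q = 0.06766
Then change container volume by factor 1.25 (V_new/V_old).
Step 3:
                  B         D
  init      0.04314   0.04832
  Δ       -0.002165   0.00433
  eq        0.04097   0.05265
  solve Keq expr → x = 0.002165; check Q = 0.06766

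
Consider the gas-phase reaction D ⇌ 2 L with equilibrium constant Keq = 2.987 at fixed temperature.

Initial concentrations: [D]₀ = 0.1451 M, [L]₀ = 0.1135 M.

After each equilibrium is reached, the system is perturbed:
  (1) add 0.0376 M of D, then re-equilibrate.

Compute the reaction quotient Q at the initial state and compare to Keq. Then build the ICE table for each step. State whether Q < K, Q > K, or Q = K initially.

Q₀ = 0.08878; Q < K (proceeds forward)

Q₀ = 0.08878 vs Keq = 2.987 ⇒ Q<K, forward
Step 1:
                   D          L
  init        0.1451     0.1135
  Δ          -0.1085      0.217
  eq         0.03658     0.3305
  solve Keq expr → x = 0.1085; check Q = 2.987
Then add 0.0376 M of D.
Step 2:
                   D          L
  init       0.07418     0.3305
  Δ         -0.02546    0.05092
  eq         0.04872     0.3815
  solve Keq expr → x = 0.02546; check Q = 2.987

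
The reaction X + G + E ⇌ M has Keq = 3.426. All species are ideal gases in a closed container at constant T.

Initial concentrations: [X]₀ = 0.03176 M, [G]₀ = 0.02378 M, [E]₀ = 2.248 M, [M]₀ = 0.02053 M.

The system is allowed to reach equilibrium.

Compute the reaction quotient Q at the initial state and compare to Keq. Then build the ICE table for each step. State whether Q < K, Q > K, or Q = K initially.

Q₀ = 12.09; Q > K (proceeds reverse)

Q₀ = 12.09 vs Keq = 3.426 ⇒ Q>K, reverse
Step 1:
                    X           G           E           M
  I           0.03176     0.02378       2.248     0.02053
  C          0.009759    0.009759    0.009759   -0.009759
  E           0.04152     0.03354       2.258     0.01077
  solve Keq expr → x = -0.009759; check Q = 3.426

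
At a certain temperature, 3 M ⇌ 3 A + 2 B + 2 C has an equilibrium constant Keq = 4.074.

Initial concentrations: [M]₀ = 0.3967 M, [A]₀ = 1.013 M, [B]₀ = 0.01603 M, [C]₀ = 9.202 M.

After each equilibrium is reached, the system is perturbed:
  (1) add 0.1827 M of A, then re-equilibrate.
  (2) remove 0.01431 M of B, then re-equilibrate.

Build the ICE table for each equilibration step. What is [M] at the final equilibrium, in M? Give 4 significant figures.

Q₀ = 0.3623 vs Keq = 4.074 ⇒ Q<K, forward
Step 1:
                  M         A         B         C
  I          0.3967     1.013   0.01603     9.202
  C        -0.04046   0.04046   0.02698   0.02698
  E          0.3562     1.053   0.04301     9.229
  solve Keq expr → x = 0.01349; check Q = 4.074
Then add 0.1827 M of A.
Step 2:
                  M         A         B         C
  I          0.3562     1.236   0.04301     9.229
  C         0.01071  -0.01071 -0.007142 -0.007142
  E          0.3669     1.225   0.03586     9.222
  solve Keq expr → x = -0.003571; check Q = 4.074
Then remove 0.01431 M of B.
Step 3:
                  M         A         B         C
  I          0.3669     1.225   0.02155     9.222
  C        -0.01675   0.01675   0.01117   0.01117
  E          0.3502     1.242   0.03272     9.233
  solve Keq expr → x = 0.005584; check Q = 4.074

[M]_eq = 0.3502 M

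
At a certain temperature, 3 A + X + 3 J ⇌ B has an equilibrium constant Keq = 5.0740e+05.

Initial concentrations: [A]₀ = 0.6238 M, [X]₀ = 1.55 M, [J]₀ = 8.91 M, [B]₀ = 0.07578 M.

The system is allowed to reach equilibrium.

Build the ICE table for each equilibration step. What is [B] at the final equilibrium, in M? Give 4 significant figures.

[B]_eq = 0.2834 M

Q₀ = 2.8474e-04 vs Keq = 5.0740e+05 ⇒ Q<K, forward
Step 1:
                   A          X          J          B
  I           0.6238       1.55       8.91    0.07578
  C          -0.6229    -0.2076    -0.6229     0.2076
  E       9.0087e-04      1.342      8.287     0.2834
  solve Keq expr → x = 0.2076; check Q = 5.0740e+05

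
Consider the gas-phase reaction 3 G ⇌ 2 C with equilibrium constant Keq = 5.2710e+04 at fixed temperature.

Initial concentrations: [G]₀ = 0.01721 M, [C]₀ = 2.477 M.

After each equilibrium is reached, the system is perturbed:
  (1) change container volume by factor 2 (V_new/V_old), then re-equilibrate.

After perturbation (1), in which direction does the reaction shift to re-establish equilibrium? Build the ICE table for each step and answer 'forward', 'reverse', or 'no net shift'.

Q₀ = 1.2037e+06 vs Keq = 5.2710e+04 ⇒ Q>K, reverse
Step 1:
                  G         C
  I         0.01721     2.477
  C         0.03134  -0.02089
  E         0.04855     2.456
  solve Keq expr → x = -0.01045; check Q = 5.2710e+04
Then change container volume by factor 2 (V_new/V_old).
Step 2:
                  G         C
  I         0.02428     1.228
  C        0.006241  -0.00416
  E         0.03052     1.224
  solve Keq expr → x = -0.00208; check Q = 5.2710e+04

Direction: reverse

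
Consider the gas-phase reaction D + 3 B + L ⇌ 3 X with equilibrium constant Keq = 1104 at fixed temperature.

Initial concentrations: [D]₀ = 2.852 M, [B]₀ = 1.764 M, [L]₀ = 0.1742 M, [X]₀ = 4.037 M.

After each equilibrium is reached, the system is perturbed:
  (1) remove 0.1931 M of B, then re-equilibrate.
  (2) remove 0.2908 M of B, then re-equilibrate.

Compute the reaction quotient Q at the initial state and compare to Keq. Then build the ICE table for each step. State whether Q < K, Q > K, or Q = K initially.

Q₀ = 24.13 vs Keq = 1104 ⇒ Q<K, forward
Step 1:
                  D         B         L         X
  init        2.852     1.764    0.1742     4.037
  Δ         -0.1596   -0.4788   -0.1596    0.4788
  eq          2.692     1.285   0.01459     4.516
  solve Keq expr → x = 0.1596; check Q = 1104
Then remove 0.1931 M of B.
Step 2:
                  D         B         L         X
  init        2.692     1.092   0.01459     4.516
  Δ        0.007407   0.02222  0.007407  -0.02222
  eq            2.7     1.114     0.022     4.494
  solve Keq expr → x = -0.007407; check Q = 1104
Then remove 0.2908 M of B.
Step 3:
                  D         B         L         X
  init          2.7    0.8235     0.022     4.494
  Δ         0.02005   0.06016   0.02005  -0.06016
  eq           2.72    0.8837   0.04206     4.433
  solve Keq expr → x = -0.02005; check Q = 1104

Q₀ = 24.13; Q < K (proceeds forward)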